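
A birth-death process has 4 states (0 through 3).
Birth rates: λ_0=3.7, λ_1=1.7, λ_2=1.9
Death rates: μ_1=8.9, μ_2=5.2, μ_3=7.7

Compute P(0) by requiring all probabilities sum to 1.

Ratios P(n)/P(0) = (λ₀···λₙ₋₁)/(μ₁···μₙ):
P(1)/P(0) = (3.7)/(8.9) = 0.41573
P(2)/P(0) = (3.7×1.7)/(8.9×5.2) = 0.13591
P(3)/P(0) = (3.7×1.7×1.9)/(8.9×5.2×7.7) = 0.033537

Normalization: ∑ P(n) = 1
P(0) × (1.0000 + 0.41573 + 0.13591 + 0.033537) = 1
P(0) × 1.5852 = 1
P(0) = 1/1.5852 = 0.6308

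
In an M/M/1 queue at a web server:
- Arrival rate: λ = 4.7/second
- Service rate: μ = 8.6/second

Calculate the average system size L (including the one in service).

ρ = λ/μ = 4.7/8.6 = 0.5465
For M/M/1: L = λ/(μ-λ)
L = 4.7/(8.6-4.7) = 4.7/3.90
L = 1.2051 requests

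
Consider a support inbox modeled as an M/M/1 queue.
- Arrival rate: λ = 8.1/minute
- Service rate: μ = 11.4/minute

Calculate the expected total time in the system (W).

First, compute utilization: ρ = λ/μ = 8.1/11.4 = 0.7105
For M/M/1: W = 1/(μ-λ)
W = 1/(11.4-8.1) = 1/3.30
W = 0.3030 minutes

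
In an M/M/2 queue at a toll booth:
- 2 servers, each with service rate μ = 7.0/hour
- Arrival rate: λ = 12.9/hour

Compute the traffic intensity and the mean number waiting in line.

Traffic intensity: ρ = λ/(cμ) = 12.9/(2×7.0) = 0.9214
Since ρ = 0.9214 < 1, system is stable.
Offered load a = λ/μ = cρ = 12.9/7.0 = 1.8429
P₀ = [ Σₙ₌₀^1 aⁿ/n! + a^2/(2!(1-ρ)) ]⁻¹
Σ = a^0/0! + a^1/1! = 1.0000 + 1.8429 = 2.8429
a^2/(2!(1-ρ)) = 3.3961/(2 × 0.078571) = 21.6117
P₀ = 1/(2.8429 + 21.6117) = 0.04089
Lq = P₀·a^2·ρ / (2!(1-ρ)²) = 0.0408922 × 3.39612 × 0.921429 / (2 × 0.00617347) = 10.3640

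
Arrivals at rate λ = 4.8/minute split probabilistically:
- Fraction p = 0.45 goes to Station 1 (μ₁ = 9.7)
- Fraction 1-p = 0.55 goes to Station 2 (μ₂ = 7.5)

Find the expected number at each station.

Effective rates: λ₁ = 4.8×0.45 = 2.16, λ₂ = 4.8×0.55 = 2.64
Station 1: ρ₁ = 2.16/9.7 = 0.2227, L₁ = ρ₁/(1-ρ₁) = 0.2227/(1-0.2227) = 0.2865
Station 2: ρ₂ = 2.64/7.5 = 0.3520, L₂ = ρ₂/(1-ρ₂) = 0.3520/(1-0.3520) = 0.5432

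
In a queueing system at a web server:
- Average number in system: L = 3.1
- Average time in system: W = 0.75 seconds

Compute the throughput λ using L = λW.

Little's Law: L = λW, so λ = L/W
λ = 3.1/0.75 = 4.1333 requests/second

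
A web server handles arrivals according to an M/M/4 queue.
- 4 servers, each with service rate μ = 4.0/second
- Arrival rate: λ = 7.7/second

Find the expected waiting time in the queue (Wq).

Traffic intensity: ρ = λ/(cμ) = 7.7/(4×4.0) = 0.4813
Since ρ = 0.4813 < 1, system is stable.
Offered load a = λ/μ = cρ = 7.7/4.0 = 1.9250
P₀ = [ Σₙ₌₀^3 aⁿ/n! + a^4/(4!(1-ρ)) ]⁻¹
Σ = a^0/0! + a^1/1! + a^2/2! + a^3/3! = 1.0000 + 1.9250 + 1.8528 + 1.1889 = 5.9667
a^4/(4!(1-ρ)) = 13.7317/(24 × 0.51875) = 1.1029
P₀ = 1/(5.96670 + 1.10294) = 0.1414
Lq = P₀·a^4·ρ / (4!(1-ρ)²) = 0.1414 × 13.7317 × 0.4813 / (24 × 0.2691) = 0.1447
Wq = Lq/λ = 0.14473/7.7 = 0.01880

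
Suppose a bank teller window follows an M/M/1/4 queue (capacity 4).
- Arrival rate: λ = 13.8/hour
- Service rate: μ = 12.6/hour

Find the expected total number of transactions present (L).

ρ = λ/μ = 13.8/12.6 = 1.09524
P₀ = (1-ρ)/(1-ρ^(K+1)) = (1-1.09524)/(1-1.09524^5) = -0.095240/-0.57596 = 0.1654
P_K = P₀×ρ^K = 0.16536 × 1.09524^4 = 0.16536 × 1.4389 = 0.2379
L = ρ[1 - (K+1)ρ^K + Kρ^(K+1)] / [(1-ρ)(1-ρ^(K+1))]
L = 1.09524 × (1 - 5×1.438922 + 4×1.575965) / ((1 - 1.09524) × (1 - 1.575965)) = 2.1813 transactions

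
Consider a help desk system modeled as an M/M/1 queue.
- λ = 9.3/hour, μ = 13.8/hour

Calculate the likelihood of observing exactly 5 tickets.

ρ = λ/μ = 9.3/13.8 = 0.67391
P(n) = (1-ρ)ρⁿ
P(5) = (1-0.67391) × 0.67391^5
P(5) = 0.3261 × 0.1390
P(5) = 0.04533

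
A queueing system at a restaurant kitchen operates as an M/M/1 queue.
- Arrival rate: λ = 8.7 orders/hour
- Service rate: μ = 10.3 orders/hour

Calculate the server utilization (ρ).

Server utilization: ρ = λ/μ
ρ = 8.7/10.3 = 0.8447
The server is busy 84.47% of the time.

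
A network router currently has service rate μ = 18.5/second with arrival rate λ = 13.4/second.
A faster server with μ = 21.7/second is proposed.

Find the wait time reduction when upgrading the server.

System 1: ρ₁ = 13.4/18.5 = 0.7243, W₁ = 1/(18.5-13.4) = 0.1961
System 2: ρ₂ = 13.4/21.7 = 0.6175, W₂ = 1/(21.7-13.4) = 0.1205
Improvement: (W₁-W₂)/W₁ = (0.1961-0.1205)/0.1961 = 38.55%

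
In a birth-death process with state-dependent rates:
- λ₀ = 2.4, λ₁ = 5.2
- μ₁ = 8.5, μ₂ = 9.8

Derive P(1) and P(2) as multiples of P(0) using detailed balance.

Balance equations:
State 0: λ₀P₀ = μ₁P₁ → P₁ = (λ₀/μ₁)P₀ = (2.4/8.5)P₀ = 0.2824P₀
State 1: P₂ = (λ₀λ₁)/(μ₁μ₂)P₀ = (2.4×5.2)/(8.5×9.8)P₀ = 0.1498P₀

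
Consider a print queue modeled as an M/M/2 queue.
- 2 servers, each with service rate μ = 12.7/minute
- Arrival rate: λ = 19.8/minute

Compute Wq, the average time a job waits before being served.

Traffic intensity: ρ = λ/(cμ) = 19.8/(2×12.7) = 0.7795
Since ρ = 0.7795 < 1, system is stable.
Offered load a = λ/μ = cρ = 19.8/12.7 = 1.5591
P₀ = [ Σₙ₌₀^1 aⁿ/n! + a^2/(2!(1-ρ)) ]⁻¹
Σ = a^0/0! + a^1/1! = 1.0000 + 1.5591 = 2.5591
a^2/(2!(1-ρ)) = 2.43065/(2 × 0.220472) = 5.5124
P₀ = 1/(2.5591 + 5.5124) = 0.1239
Lq = P₀·a^2·ρ / (2!(1-ρ)²) = 0.1239 × 2.4307 × 0.7795 / (2 × 0.04861) = 2.4147
Wq = Lq/λ = 2.4147/19.8 = 0.1220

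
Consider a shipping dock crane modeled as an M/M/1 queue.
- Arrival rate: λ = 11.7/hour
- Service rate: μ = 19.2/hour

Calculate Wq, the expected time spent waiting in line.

First, compute utilization: ρ = λ/μ = 11.7/19.2 = 0.6094
For M/M/1: Wq = λ/(μ(μ-λ))
Wq = 11.7/(19.2 × (19.2-11.7))
Wq = 11.7/(19.2 × 7.50)
Wq = 0.08125 hours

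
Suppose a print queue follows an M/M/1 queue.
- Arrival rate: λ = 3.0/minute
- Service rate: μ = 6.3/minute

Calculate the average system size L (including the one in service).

ρ = λ/μ = 3.0/6.3 = 0.4762
For M/M/1: L = λ/(μ-λ)
L = 3.0/(6.3-3.0) = 3.0/3.30
L = 0.9091 jobs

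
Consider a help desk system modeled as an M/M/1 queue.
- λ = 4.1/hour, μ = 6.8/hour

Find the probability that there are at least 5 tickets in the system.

ρ = λ/μ = 4.1/6.8 = 0.60294
P(N ≥ n) = ρⁿ
P(N ≥ 5) = 0.60294^5
P(N ≥ 5) = 0.07968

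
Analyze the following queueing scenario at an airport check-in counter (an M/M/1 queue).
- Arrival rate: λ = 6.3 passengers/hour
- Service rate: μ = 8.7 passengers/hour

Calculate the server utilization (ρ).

Server utilization: ρ = λ/μ
ρ = 6.3/8.7 = 0.7241
The server is busy 72.41% of the time.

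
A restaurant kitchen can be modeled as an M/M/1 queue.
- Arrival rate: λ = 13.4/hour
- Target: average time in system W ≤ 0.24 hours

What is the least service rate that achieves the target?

For M/M/1: W = 1/(μ-λ)
Need W ≤ 0.24, so 1/(μ-λ) ≤ 0.24
μ - λ ≥ 1/0.24 = 4.1667
μ ≥ 13.4 + 4.1667 = 17.5667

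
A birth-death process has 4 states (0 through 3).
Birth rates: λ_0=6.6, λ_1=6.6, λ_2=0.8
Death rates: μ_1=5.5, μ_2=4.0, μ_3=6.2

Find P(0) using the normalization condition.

Ratios P(n)/P(0) = (λ₀···λₙ₋₁)/(μ₁···μₙ):
P(1)/P(0) = (6.6)/(5.5) = 1.2000
P(2)/P(0) = (6.6×6.6)/(5.5×4.0) = 1.9800
P(3)/P(0) = (6.6×6.6×0.8)/(5.5×4.0×6.2) = 0.2555

Normalization: ∑ P(n) = 1
P(0) × (1.0000 + 1.2000 + 1.9800 + 0.2555) = 1
P(0) × 4.4355 = 1
P(0) = 1/4.4355 = 0.2255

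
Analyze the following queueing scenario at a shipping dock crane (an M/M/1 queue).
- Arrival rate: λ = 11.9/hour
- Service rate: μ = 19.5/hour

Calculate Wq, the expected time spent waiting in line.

First, compute utilization: ρ = λ/μ = 11.9/19.5 = 0.6103
For M/M/1: Wq = λ/(μ(μ-λ))
Wq = 11.9/(19.5 × (19.5-11.9))
Wq = 11.9/(19.5 × 7.60)
Wq = 0.08030 hours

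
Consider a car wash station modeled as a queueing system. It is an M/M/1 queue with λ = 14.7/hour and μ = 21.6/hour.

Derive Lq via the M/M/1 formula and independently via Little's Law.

Method 1 (direct): Lq = λ²/(μ(μ-λ)) = 216.09/(21.6 × 6.90) = 1.4499

Method 2 (Little's Law):
W = 1/(μ-λ) = 1/6.90 = 0.14493
Wq = W - 1/μ = 0.14493 - 0.046296 = 0.09863
Lq = λWq = 14.7 × 0.09863 = 1.4499 ✔ (matches Method 1)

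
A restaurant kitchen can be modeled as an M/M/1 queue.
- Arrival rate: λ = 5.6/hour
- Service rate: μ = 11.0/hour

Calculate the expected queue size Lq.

ρ = λ/μ = 5.6/11.0 = 0.5091
For M/M/1: Lq = λ²/(μ(μ-λ))
Lq = 31.36/(11.0 × 5.40)
Lq = 0.5279 orders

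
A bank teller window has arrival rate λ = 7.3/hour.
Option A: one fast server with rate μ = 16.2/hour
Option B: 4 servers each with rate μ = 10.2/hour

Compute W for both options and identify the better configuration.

Option A: single server μ = 16.2 (M/M/1)
  ρ_A = 7.3/16.2 = 0.4506
  W_A = 1/(μ-λ) = 1/(16.2-7.3) = 1/8.90 = 0.1124

Option B: 4 servers μ = 10.2 (M/M/4)
  ρ_B = λ/(cμ) = 7.3/(4×10.2) = 0.1789
  Offered load a = λ/μ = cρ = 7.3/10.2 = 0.7157
  P₀ = [ Σₙ₌₀^3 aⁿ/n! + a^4/(4!(1-ρ)) ]⁻¹
  Σ = a^0/0! + a^1/1! + a^2/2! + a^3/3! = 1.0000 + 0.7157 + 0.2561 + 0.06110 = 2.0329
  a^4/(4!(1-ρ)) = 0.26236/(24 × 0.82108) = 0.01331
  P₀ = 1/(2.0329 + 0.01331) = 0.4887
  Lq = P₀·a^4·ρ / (4!(1-ρ)²) = 0.4887 × 0.2624 × 0.1789 / (24 × 0.6742) = 0.001418
  Wq_B = Lq/λ = 0.001418/7.3 = 0.0001942
  W_B = Wq_B + 1/μ = 0.0001942 + 0.09804 = 0.09823

Since W_B = 0.09823 < W_A = 0.1124, Option B (multiple servers) has the shorter time in system.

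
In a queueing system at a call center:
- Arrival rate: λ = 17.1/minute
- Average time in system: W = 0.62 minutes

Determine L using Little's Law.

Little's Law: L = λW
L = 17.1 × 0.62 = 10.6020 calls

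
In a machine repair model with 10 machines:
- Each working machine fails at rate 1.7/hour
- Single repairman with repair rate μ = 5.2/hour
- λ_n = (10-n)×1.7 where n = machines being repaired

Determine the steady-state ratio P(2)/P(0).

P(2)/P(0) = ∏_{i=0}^{2-1} λ_i/μ_{i+1}
= (10-0)×1.7/5.2 × (10-1)×1.7/5.2
= 9.6191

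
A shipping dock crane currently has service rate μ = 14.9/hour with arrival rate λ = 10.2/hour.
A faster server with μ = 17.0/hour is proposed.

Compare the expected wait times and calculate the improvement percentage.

System 1: ρ₁ = 10.2/14.9 = 0.6846, W₁ = 1/(14.9-10.2) = 0.21277
System 2: ρ₂ = 10.2/17.0 = 0.6000, W₂ = 1/(17.0-10.2) = 0.14706
Improvement: (W₁-W₂)/W₁ = (0.21277-0.14706)/0.21277 = 30.88%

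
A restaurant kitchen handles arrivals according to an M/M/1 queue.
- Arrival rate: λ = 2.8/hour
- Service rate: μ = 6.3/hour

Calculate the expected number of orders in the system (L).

ρ = λ/μ = 2.8/6.3 = 0.4444
For M/M/1: L = λ/(μ-λ)
L = 2.8/(6.3-2.8) = 2.8/3.50
L = 0.8000 orders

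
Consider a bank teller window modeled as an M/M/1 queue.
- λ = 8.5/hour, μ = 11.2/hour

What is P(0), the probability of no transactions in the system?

ρ = λ/μ = 8.5/11.2 = 0.7589
P(0) = 1 - ρ = 1 - 0.7589 = 0.2411
The server is idle 24.11% of the time.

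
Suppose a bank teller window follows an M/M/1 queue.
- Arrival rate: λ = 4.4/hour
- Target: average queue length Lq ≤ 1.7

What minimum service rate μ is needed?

For M/M/1: Lq = λ²/(μ(μ-λ))
Need Lq ≤ 1.7, i.e. μ(μ-λ) ≥ λ²/1.7
μ² - 4.4μ - 19.36/1.7 ≥ 0  →  μ² - 4.4μ - 11.388235 ≥ 0
Quadratic formula (positive root): μ = [λ + √(λ² + 4×11.388235)]/2
Discriminant: 19.36 + 4×11.388235 = 64.91294, √64.91294 = 8.05686
μ ≥ (4.4 + 8.05686)/2 = 6.2284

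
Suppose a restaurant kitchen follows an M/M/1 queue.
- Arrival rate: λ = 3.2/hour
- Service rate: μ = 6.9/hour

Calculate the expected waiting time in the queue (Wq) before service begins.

First, compute utilization: ρ = λ/μ = 3.2/6.9 = 0.4638
For M/M/1: Wq = λ/(μ(μ-λ))
Wq = 3.2/(6.9 × (6.9-3.2))
Wq = 3.2/(6.9 × 3.70)
Wq = 0.1253 hours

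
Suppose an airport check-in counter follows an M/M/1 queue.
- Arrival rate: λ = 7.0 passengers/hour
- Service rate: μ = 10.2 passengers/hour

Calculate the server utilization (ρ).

Server utilization: ρ = λ/μ
ρ = 7.0/10.2 = 0.6863
The server is busy 68.63% of the time.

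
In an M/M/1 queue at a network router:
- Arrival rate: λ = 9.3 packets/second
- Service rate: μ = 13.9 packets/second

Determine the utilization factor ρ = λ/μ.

Server utilization: ρ = λ/μ
ρ = 9.3/13.9 = 0.6691
The server is busy 66.91% of the time.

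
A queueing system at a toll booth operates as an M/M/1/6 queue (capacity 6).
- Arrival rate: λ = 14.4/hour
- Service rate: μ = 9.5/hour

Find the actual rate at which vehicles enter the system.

ρ = λ/μ = 14.4/9.5 = 1.5158
P₀ = (1-ρ)/(1-ρ^(K+1)) = (1-1.5158)/(1-1.5158^7) = -0.5158/-17.3863 = 0.02967
P_K = P₀×ρ^K = 0.02967 × 1.5158^6 = 0.02967 × 12.1297 = 0.3599
λ_eff = λ(1-P_K) = 14.4 × (1 - 0.35985) = 14.4 × 0.64015 = 9.2182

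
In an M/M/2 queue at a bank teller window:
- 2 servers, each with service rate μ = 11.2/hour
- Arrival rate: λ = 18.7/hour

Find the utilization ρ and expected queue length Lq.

Traffic intensity: ρ = λ/(cμ) = 18.7/(2×11.2) = 0.8348
Since ρ = 0.8348 < 1, system is stable.
Offered load a = λ/μ = cρ = 18.7/11.2 = 1.6696
P₀ = [ Σₙ₌₀^1 aⁿ/n! + a^2/(2!(1-ρ)) ]⁻¹
Σ = a^0/0! + a^1/1! = 1.0000 + 1.6696 = 2.6696
a^2/(2!(1-ρ)) = 2.78771/(2 × 0.165179) = 8.4385
P₀ = 1/(2.6696 + 8.4385) = 0.09002
Lq = P₀·a^2·ρ / (2!(1-ρ)²) = 0.090024 × 2.7877 × 0.83482 / (2 × 0.027284) = 3.8394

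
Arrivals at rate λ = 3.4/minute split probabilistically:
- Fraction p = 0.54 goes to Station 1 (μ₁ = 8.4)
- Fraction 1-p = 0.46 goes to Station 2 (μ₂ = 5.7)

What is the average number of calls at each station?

Effective rates: λ₁ = 3.4×0.54 = 1.836, λ₂ = 3.4×0.46 = 1.564
Station 1: ρ₁ = 1.836/8.4 = 0.21857, L₁ = ρ₁/(1-ρ₁) = 0.21857/(1-0.21857) = 0.2797
Station 2: ρ₂ = 1.564/5.7 = 0.274386, L₂ = ρ₂/(1-ρ₂) = 0.274386/(1-0.274386) = 0.3781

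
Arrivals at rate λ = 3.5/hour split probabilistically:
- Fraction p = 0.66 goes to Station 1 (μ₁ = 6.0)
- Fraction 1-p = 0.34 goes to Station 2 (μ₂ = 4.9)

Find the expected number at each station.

Effective rates: λ₁ = 3.5×0.66 = 2.31, λ₂ = 3.5×0.34 = 1.19
Station 1: ρ₁ = 2.31/6.0 = 0.3850, L₁ = ρ₁/(1-ρ₁) = 0.3850/(1-0.3850) = 0.6260
Station 2: ρ₂ = 1.19/4.9 = 0.2429, L₂ = ρ₂/(1-ρ₂) = 0.2429/(1-0.2429) = 0.3208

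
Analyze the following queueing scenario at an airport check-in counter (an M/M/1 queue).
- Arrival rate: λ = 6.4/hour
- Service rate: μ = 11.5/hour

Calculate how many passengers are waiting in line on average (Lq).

ρ = λ/μ = 6.4/11.5 = 0.5565
For M/M/1: Lq = λ²/(μ(μ-λ))
Lq = 40.96/(11.5 × 5.10)
Lq = 0.6984 passengers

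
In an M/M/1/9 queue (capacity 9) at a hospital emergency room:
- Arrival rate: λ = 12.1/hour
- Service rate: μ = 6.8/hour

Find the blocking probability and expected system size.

ρ = λ/μ = 12.1/6.8 = 1.7794
P₀ = (1-ρ)/(1-ρ^(K+1)) = (1-1.7794)/(1-1.7794^10) = -0.7794/-317.2261 = 0.002457
P_K = P₀×ρ^K = 0.002457 × 1.7794^9 = 0.002457 × 178.8390 = 0.4394
Blocking probability P_9 = 0.4394 (43.94%)
L = ρ[1 - (K+1)ρ^K + Kρ^(K+1)] / [(1-ρ)(1-ρ^(K+1))]
L = 1.7794 × (1 - 10×178.8390 + 9×318.2261) / ((1 - 1.7794) × (1 - 318.2261)) = 7.7485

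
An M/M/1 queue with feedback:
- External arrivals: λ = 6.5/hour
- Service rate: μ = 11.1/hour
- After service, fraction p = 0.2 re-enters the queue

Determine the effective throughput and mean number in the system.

Effective arrival rate: λ_eff = λ/(1-p) = 6.5/(1-0.2) = 6.5/0.80 = 8.1250
ρ = λ_eff/μ = 8.1250/11.1 = 0.73198
L = ρ/(1-ρ) = 0.73198/(1-0.73198) = 2.7311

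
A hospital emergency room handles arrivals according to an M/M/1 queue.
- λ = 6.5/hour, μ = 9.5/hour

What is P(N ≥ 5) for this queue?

ρ = λ/μ = 6.5/9.5 = 0.68421
P(N ≥ n) = ρⁿ
P(N ≥ 5) = 0.68421^5
P(N ≥ 5) = 0.1500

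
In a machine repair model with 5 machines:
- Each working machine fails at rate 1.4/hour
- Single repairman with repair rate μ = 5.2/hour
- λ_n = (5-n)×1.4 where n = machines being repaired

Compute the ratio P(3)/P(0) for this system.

P(3)/P(0) = ∏_{i=0}^{3-1} λ_i/μ_{i+1}
= (5-0)×1.4/5.2 × (5-1)×1.4/5.2 × (5-2)×1.4/5.2
= 1.1709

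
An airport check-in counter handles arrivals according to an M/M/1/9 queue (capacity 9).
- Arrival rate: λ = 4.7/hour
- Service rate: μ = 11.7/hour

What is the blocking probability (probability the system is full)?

ρ = λ/μ = 4.7/11.7 = 0.4017
P₀ = (1-ρ)/(1-ρ^(K+1)) = (1-0.4017)/(1-0.4017^10) = 0.5983/0.9999 = 0.5984
P_K = P₀×ρ^K = 0.59837 × 0.4017^9 = 0.59837 × 0.00027234 = 0.0001630
Blocking probability = 0.01630%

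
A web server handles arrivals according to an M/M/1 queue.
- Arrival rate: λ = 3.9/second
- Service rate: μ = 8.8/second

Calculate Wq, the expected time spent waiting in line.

First, compute utilization: ρ = λ/μ = 3.9/8.8 = 0.4432
For M/M/1: Wq = λ/(μ(μ-λ))
Wq = 3.9/(8.8 × (8.8-3.9))
Wq = 3.9/(8.8 × 4.90)
Wq = 0.09045 seconds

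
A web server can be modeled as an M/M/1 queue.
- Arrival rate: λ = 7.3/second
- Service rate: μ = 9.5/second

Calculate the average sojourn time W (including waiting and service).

First, compute utilization: ρ = λ/μ = 7.3/9.5 = 0.7684
For M/M/1: W = 1/(μ-λ)
W = 1/(9.5-7.3) = 1/2.20
W = 0.4545 seconds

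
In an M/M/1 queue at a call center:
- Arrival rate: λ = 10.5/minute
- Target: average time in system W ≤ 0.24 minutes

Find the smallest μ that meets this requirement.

For M/M/1: W = 1/(μ-λ)
Need W ≤ 0.24, so 1/(μ-λ) ≤ 0.24
μ - λ ≥ 1/0.24 = 4.1667
μ ≥ 10.5 + 4.1667 = 14.6667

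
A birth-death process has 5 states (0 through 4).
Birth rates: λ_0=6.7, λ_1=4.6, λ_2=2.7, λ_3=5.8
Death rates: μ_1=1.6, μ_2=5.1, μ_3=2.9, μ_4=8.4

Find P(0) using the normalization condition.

Ratios P(n)/P(0) = (λ₀···λₙ₋₁)/(μ₁···μₙ):
P(1)/P(0) = (6.7)/(1.6) = 4.1875
P(2)/P(0) = (6.7×4.6)/(1.6×5.1) = 3.7770
P(3)/P(0) = (6.7×4.6×2.7)/(1.6×5.1×2.9) = 3.5165
P(4)/P(0) = (6.7×4.6×2.7×5.8)/(1.6×5.1×2.9×8.4) = 2.4280

Normalization: ∑ P(n) = 1
P(0) × (1.0000 + 4.1875 + 3.7770 + 3.5165 + 2.4280) = 1
P(0) × 14.9090 = 1
P(0) = 1/14.9090 = 0.06707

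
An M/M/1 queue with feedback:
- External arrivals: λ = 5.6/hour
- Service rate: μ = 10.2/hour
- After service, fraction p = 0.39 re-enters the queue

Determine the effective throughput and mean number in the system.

Effective arrival rate: λ_eff = λ/(1-p) = 5.6/(1-0.39) = 5.6/0.61 = 9.18033
ρ = λ_eff/μ = 9.18033/10.2 = 0.900032
L = ρ/(1-ρ) = 0.900032/(1-0.900032) = 9.0032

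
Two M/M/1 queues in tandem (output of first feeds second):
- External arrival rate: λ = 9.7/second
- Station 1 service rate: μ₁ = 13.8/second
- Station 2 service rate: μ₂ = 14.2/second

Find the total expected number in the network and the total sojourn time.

By Jackson's theorem, each station behaves as independent M/M/1.
Station 1: ρ₁ = 9.7/13.8 = 0.7029, L₁ = ρ₁/(1-ρ₁) = λ/(μ₁-λ) = 9.7/4.10 = 2.36585
Station 2: ρ₂ = 9.7/14.2 = 0.6831, L₂ = ρ₂/(1-ρ₂) = λ/(μ₂-λ) = 9.7/4.50 = 2.15556
Total: L = L₁ + L₂ = 2.36585 + 2.15556 = 4.5214
W = L/λ = 4.5214/9.7 = 0.4661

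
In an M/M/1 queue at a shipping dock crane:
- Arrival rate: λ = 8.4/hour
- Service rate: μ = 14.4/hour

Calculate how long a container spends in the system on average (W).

First, compute utilization: ρ = λ/μ = 8.4/14.4 = 0.5833
For M/M/1: W = 1/(μ-λ)
W = 1/(14.4-8.4) = 1/6.00
W = 0.1667 hours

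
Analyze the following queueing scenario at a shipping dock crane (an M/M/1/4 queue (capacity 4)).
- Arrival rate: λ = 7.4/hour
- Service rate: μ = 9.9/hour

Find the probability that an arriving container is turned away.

ρ = λ/μ = 7.4/9.9 = 0.74747
P₀ = (1-ρ)/(1-ρ^(K+1)) = (1-0.74747)/(1-0.74747^5) = 0.25253/0.76667 = 0.3294
P_K = P₀×ρ^K = 0.3294 × 0.74747^4 = 0.3294 × 0.3122 = 0.1028
Blocking probability = 10.28%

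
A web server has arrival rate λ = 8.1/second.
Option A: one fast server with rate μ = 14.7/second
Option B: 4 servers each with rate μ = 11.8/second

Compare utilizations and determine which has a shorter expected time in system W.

Option A: single server μ = 14.7 (M/M/1)
  ρ_A = 8.1/14.7 = 0.5510
  W_A = 1/(μ-λ) = 1/(14.7-8.1) = 1/6.60 = 0.1515

Option B: 4 servers μ = 11.8 (M/M/4)
  ρ_B = λ/(cμ) = 8.1/(4×11.8) = 0.1716
  Offered load a = λ/μ = cρ = 8.1/11.8 = 0.6864
  P₀ = [ Σₙ₌₀^3 aⁿ/n! + a^4/(4!(1-ρ)) ]⁻¹
  Σ = a^0/0! + a^1/1! + a^2/2! + a^3/3! = 1.0000 + 0.6864 + 0.2356 + 0.05391 = 1.9759
  a^4/(4!(1-ρ)) = 0.2220/(24 × 0.8284) = 0.01117
  P₀ = 1/(1.97595 + 0.0111678) = 0.5032
  Lq = P₀·a^4·ρ / (4!(1-ρ)²) = 0.5032 × 0.2220 × 0.1716 / (24 × 0.6862) = 0.001164
  Wq_B = Lq/λ = 0.001164/8.1 = 0.0001437
  W_B = Wq_B + 1/μ = 0.0001437 + 0.08475 = 0.08489

Since W_B = 0.08489 < W_A = 0.1515, Option B (multiple servers) has the shorter time in system.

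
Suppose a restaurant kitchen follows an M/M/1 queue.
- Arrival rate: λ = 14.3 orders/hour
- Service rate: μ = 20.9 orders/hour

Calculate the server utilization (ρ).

Server utilization: ρ = λ/μ
ρ = 14.3/20.9 = 0.6842
The server is busy 68.42% of the time.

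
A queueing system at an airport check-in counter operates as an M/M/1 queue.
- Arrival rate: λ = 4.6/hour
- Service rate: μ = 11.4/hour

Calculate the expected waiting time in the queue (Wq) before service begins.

First, compute utilization: ρ = λ/μ = 4.6/11.4 = 0.4035
For M/M/1: Wq = λ/(μ(μ-λ))
Wq = 4.6/(11.4 × (11.4-4.6))
Wq = 4.6/(11.4 × 6.80)
Wq = 0.05934 hours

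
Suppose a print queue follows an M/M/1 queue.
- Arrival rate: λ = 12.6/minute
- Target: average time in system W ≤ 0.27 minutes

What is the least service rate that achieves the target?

For M/M/1: W = 1/(μ-λ)
Need W ≤ 0.27, so 1/(μ-λ) ≤ 0.27
μ - λ ≥ 1/0.27 = 3.7037
μ ≥ 12.6 + 3.7037 = 16.3037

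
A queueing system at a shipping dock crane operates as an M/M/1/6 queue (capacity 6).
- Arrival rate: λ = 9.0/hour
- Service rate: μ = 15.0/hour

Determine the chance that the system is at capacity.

ρ = λ/μ = 9.0/15.0 = 0.6000
P₀ = (1-ρ)/(1-ρ^(K+1)) = (1-0.6000)/(1-0.6000^7) = 0.4000/0.9720 = 0.4115
P_K = P₀×ρ^K = 0.4115 × 0.6000^6 = 0.4115 × 0.04666 = 0.01920
Blocking probability = 1.92%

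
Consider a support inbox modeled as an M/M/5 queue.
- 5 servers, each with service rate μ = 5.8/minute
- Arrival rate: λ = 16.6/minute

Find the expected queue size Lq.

Traffic intensity: ρ = λ/(cμ) = 16.6/(5×5.8) = 0.5724
Since ρ = 0.5724 < 1, system is stable.
Offered load a = λ/μ = cρ = 16.6/5.8 = 2.8621
P₀ = [ Σₙ₌₀^4 aⁿ/n! + a^5/(5!(1-ρ)) ]⁻¹
Σ = a^0/0! + a^1/1! + a^2/2! + a^3/3! + a^4/4! = 1.0000 + 2.8621 + 4.0957 + 3.9074 + 2.7958 = 14.6610
a^5/(5!(1-ρ)) = 192.0439/(120 × 0.42759) = 3.7428
P₀ = 1/(14.6610 + 3.7428) = 0.05434
Lq = P₀·a^5·ρ / (5!(1-ρ)²) = 0.05434 × 192.0439 × 0.5724 / (120 × 0.1828) = 0.2723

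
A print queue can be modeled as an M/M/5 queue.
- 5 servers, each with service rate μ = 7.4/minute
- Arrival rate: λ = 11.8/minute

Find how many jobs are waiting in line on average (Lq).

Traffic intensity: ρ = λ/(cμ) = 11.8/(5×7.4) = 0.3189
Since ρ = 0.3189 < 1, system is stable.
Offered load a = λ/μ = cρ = 11.8/7.4 = 1.5946
P₀ = [ Σₙ₌₀^4 aⁿ/n! + a^5/(5!(1-ρ)) ]⁻¹
Σ = a^0/0! + a^1/1! + a^2/2! + a^3/3! + a^4/4! = 1.00000 + 1.59459 + 1.27137 + 0.675771 + 0.269395 = 4.8111
a^5/(5!(1-ρ)) = 10.3098/(120 × 0.6811) = 0.1261
P₀ = 1/(4.8111 + 0.1261) = 0.2025
Lq = P₀·a^5·ρ / (5!(1-ρ)²) = 0.2025 × 10.3098 × 0.3189 / (120 × 0.4639) = 0.01196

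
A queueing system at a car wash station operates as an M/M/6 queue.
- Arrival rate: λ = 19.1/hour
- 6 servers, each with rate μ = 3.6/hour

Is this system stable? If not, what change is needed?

Stability requires ρ = λ/(cμ) < 1
ρ = 19.1/(6 × 3.6) = 19.1/21.60 = 0.8843
Since 0.8843 < 1, the system is STABLE.
The servers are busy 88.43% of the time.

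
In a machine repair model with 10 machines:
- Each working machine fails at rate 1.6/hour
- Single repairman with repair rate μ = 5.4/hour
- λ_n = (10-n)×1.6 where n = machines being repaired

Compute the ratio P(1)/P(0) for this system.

P(1)/P(0) = ∏_{i=0}^{1-1} λ_i/μ_{i+1}
= (10-0)×1.6/5.4
= 2.9630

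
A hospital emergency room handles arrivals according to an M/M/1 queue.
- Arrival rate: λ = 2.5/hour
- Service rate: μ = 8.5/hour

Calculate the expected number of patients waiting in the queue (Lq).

ρ = λ/μ = 2.5/8.5 = 0.2941
For M/M/1: Lq = λ²/(μ(μ-λ))
Lq = 6.25/(8.5 × 6.00)
Lq = 0.1225 patients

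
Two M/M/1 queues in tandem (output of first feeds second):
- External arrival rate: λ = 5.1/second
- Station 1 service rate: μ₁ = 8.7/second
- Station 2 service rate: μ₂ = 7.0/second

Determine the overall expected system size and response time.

By Jackson's theorem, each station behaves as independent M/M/1.
Station 1: ρ₁ = 5.1/8.7 = 0.5862, L₁ = ρ₁/(1-ρ₁) = λ/(μ₁-λ) = 5.1/3.60 = 1.4167
Station 2: ρ₂ = 5.1/7.0 = 0.7286, L₂ = ρ₂/(1-ρ₂) = λ/(μ₂-λ) = 5.1/1.90 = 2.6842
Total: L = L₁ + L₂ = 1.4167 + 2.6842 = 4.1009
W = L/λ = 4.1009/5.1 = 0.8041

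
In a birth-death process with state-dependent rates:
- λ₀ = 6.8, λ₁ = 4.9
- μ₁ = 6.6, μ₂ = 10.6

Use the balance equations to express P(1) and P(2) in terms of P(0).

Balance equations:
State 0: λ₀P₀ = μ₁P₁ → P₁ = (λ₀/μ₁)P₀ = (6.8/6.6)P₀ = 1.0303P₀
State 1: P₂ = (λ₀λ₁)/(μ₁μ₂)P₀ = (6.8×4.9)/(6.6×10.6)P₀ = 0.4763P₀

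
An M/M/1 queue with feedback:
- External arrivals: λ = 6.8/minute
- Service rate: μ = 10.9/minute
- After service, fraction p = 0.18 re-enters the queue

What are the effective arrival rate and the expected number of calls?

Effective arrival rate: λ_eff = λ/(1-p) = 6.8/(1-0.18) = 6.8/0.82 = 8.292683
ρ = λ_eff/μ = 8.292683/10.9 = 0.760797
L = ρ/(1-ρ) = 0.760797/(1-0.760797) = 3.1805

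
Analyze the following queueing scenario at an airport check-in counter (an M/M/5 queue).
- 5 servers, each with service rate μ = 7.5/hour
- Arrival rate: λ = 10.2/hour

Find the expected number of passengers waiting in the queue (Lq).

Traffic intensity: ρ = λ/(cμ) = 10.2/(5×7.5) = 0.2720
Since ρ = 0.2720 < 1, system is stable.
Offered load a = λ/μ = cρ = 10.2/7.5 = 1.3600
P₀ = [ Σₙ₌₀^4 aⁿ/n! + a^5/(5!(1-ρ)) ]⁻¹
Σ = a^0/0! + a^1/1! + a^2/2! + a^3/3! + a^4/4! = 1.0000 + 1.3600 + 0.92480 + 0.41924 + 0.14254 = 3.8466
a^5/(5!(1-ρ)) = 4.6526/(120 × 0.7280) = 0.05326
P₀ = 1/(3.8466 + 0.05326) = 0.2564
Lq = P₀·a^5·ρ / (5!(1-ρ)²) = 0.2564 × 4.6526 × 0.2720 / (120 × 0.5300) = 0.005102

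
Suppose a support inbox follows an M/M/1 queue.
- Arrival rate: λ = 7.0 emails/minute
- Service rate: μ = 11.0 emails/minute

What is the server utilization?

Server utilization: ρ = λ/μ
ρ = 7.0/11.0 = 0.6364
The server is busy 63.64% of the time.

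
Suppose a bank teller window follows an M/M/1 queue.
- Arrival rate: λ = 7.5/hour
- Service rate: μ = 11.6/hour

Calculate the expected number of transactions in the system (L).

ρ = λ/μ = 7.5/11.6 = 0.6466
For M/M/1: L = λ/(μ-λ)
L = 7.5/(11.6-7.5) = 7.5/4.10
L = 1.8293 transactions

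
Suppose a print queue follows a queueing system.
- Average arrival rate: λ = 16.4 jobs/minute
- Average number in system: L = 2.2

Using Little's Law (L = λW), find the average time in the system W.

Little's Law: L = λW, so W = L/λ
W = 2.2/16.4 = 0.1341 minutes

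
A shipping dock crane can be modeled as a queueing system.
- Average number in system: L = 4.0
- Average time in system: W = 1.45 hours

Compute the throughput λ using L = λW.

Little's Law: L = λW, so λ = L/W
λ = 4.0/1.45 = 2.7586 containers/hour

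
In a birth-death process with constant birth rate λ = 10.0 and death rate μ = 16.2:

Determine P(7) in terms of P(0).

For constant rates: P(n)/P(0) = (λ/μ)^n
P(7)/P(0) = (10.0/16.2)^7 = 0.61728^7 = 0.03415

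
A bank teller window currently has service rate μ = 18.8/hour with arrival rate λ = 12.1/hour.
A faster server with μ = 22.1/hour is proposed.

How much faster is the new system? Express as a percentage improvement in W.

System 1: ρ₁ = 12.1/18.8 = 0.6436, W₁ = 1/(18.8-12.1) = 0.14925
System 2: ρ₂ = 12.1/22.1 = 0.5475, W₂ = 1/(22.1-12.1) = 0.10000
Improvement: (W₁-W₂)/W₁ = (0.14925-0.10000)/0.14925 = 33.00%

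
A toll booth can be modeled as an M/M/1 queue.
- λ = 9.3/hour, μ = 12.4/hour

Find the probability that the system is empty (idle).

ρ = λ/μ = 9.3/12.4 = 0.7500
P(0) = 1 - ρ = 1 - 0.7500 = 0.2500
The server is idle 25.00% of the time.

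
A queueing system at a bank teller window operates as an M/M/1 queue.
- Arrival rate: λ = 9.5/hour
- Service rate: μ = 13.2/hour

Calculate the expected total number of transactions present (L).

ρ = λ/μ = 9.5/13.2 = 0.7197
For M/M/1: L = λ/(μ-λ)
L = 9.5/(13.2-9.5) = 9.5/3.70
L = 2.5676 transactions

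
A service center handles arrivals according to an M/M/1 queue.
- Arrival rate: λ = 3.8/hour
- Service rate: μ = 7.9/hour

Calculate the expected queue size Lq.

ρ = λ/μ = 3.8/7.9 = 0.4810
For M/M/1: Lq = λ²/(μ(μ-λ))
Lq = 14.44/(7.9 × 4.10)
Lq = 0.4458 customers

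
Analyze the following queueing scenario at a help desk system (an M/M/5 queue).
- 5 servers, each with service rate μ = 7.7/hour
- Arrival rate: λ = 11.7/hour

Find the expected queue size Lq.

Traffic intensity: ρ = λ/(cμ) = 11.7/(5×7.7) = 0.3039
Since ρ = 0.3039 < 1, system is stable.
Offered load a = λ/μ = cρ = 11.7/7.7 = 1.5195
P₀ = [ Σₙ₌₀^4 aⁿ/n! + a^5/(5!(1-ρ)) ]⁻¹
Σ = a^0/0! + a^1/1! + a^2/2! + a^3/3! + a^4/4! = 1.0000 + 1.5195 + 1.1544 + 0.5847 + 0.2221 = 4.4807
a^5/(5!(1-ρ)) = 8.0998/(120 × 0.6961) = 0.09697
P₀ = 1/(4.4807 + 0.09697) = 0.2185
Lq = P₀·a^5·ρ / (5!(1-ρ)²) = 0.21845 × 8.0998 × 0.30390 / (120 × 0.48456) = 0.009248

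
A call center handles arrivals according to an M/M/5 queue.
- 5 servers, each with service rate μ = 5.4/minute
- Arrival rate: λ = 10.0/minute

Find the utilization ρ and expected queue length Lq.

Traffic intensity: ρ = λ/(cμ) = 10.0/(5×5.4) = 0.3704
Since ρ = 0.3704 < 1, system is stable.
Offered load a = λ/μ = cρ = 10.0/5.4 = 1.8519
P₀ = [ Σₙ₌₀^4 aⁿ/n! + a^5/(5!(1-ρ)) ]⁻¹
Σ = a^0/0! + a^1/1! + a^2/2! + a^3/3! + a^4/4! = 1.0000 + 1.8519 + 1.7147 + 1.0584 + 0.4900 = 6.1150
a^5/(5!(1-ρ)) = 21.7787/(120 × 0.62963) = 0.2882
P₀ = 1/(6.1150 + 0.2882) = 0.1562
Lq = P₀·a^5·ρ / (5!(1-ρ)²) = 0.15617 × 21.7787 × 0.37037 / (120 × 0.39643) = 0.02648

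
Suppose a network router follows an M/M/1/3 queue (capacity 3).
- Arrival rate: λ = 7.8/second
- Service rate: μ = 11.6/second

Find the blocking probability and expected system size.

ρ = λ/μ = 7.8/11.6 = 0.6724
P₀ = (1-ρ)/(1-ρ^(K+1)) = (1-0.6724)/(1-0.6724^4) = 0.3276/0.7956 = 0.4118
P_K = P₀×ρ^K = 0.4118 × 0.6724^3 = 0.4118 × 0.3040 = 0.1252
Blocking probability P_3 = 0.1252 (12.52%)
L = ρ[1 - (K+1)ρ^K + Kρ^(K+1)] / [(1-ρ)(1-ρ^(K+1))]
L = 0.6724 × (1 - 4×0.304007 + 3×0.204414) / ((1 - 0.6724) × (1 - 0.204414)) = 1.0248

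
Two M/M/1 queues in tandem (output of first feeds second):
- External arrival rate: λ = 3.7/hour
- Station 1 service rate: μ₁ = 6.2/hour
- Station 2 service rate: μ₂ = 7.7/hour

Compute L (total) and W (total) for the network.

By Jackson's theorem, each station behaves as independent M/M/1.
Station 1: ρ₁ = 3.7/6.2 = 0.5968, L₁ = ρ₁/(1-ρ₁) = λ/(μ₁-λ) = 3.7/2.50 = 1.4800
Station 2: ρ₂ = 3.7/7.7 = 0.4805, L₂ = ρ₂/(1-ρ₂) = λ/(μ₂-λ) = 3.7/4.00 = 0.9250
Total: L = L₁ + L₂ = 1.4800 + 0.9250 = 2.4050
W = L/λ = 2.4050/3.7 = 0.6500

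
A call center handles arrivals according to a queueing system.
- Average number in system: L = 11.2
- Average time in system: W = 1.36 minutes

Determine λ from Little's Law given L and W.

Little's Law: L = λW, so λ = L/W
λ = 11.2/1.36 = 8.2353 calls/minute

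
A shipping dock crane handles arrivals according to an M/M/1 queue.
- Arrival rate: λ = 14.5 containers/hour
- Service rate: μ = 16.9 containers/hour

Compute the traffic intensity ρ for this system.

Server utilization: ρ = λ/μ
ρ = 14.5/16.9 = 0.8580
The server is busy 85.80% of the time.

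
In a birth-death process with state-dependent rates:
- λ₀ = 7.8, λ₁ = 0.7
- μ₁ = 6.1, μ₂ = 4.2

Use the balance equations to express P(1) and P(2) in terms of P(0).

Balance equations:
State 0: λ₀P₀ = μ₁P₁ → P₁ = (λ₀/μ₁)P₀ = (7.8/6.1)P₀ = 1.2787P₀
State 1: P₂ = (λ₀λ₁)/(μ₁μ₂)P₀ = (7.8×0.7)/(6.1×4.2)P₀ = 0.2131P₀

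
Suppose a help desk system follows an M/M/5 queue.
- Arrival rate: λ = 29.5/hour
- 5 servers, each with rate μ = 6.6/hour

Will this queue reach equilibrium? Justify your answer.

Stability requires ρ = λ/(cμ) < 1
ρ = 29.5/(5 × 6.6) = 29.5/33.00 = 0.8939
Since 0.8939 < 1, the system is STABLE.
The servers are busy 89.39% of the time.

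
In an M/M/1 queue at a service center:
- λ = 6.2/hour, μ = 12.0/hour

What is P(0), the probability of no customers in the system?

ρ = λ/μ = 6.2/12.0 = 0.5167
P(0) = 1 - ρ = 1 - 0.5167 = 0.4833
The server is idle 48.33% of the time.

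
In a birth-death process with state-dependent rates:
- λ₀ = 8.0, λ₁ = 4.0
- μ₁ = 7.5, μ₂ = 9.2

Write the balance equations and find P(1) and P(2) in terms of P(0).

Balance equations:
State 0: λ₀P₀ = μ₁P₁ → P₁ = (λ₀/μ₁)P₀ = (8.0/7.5)P₀ = 1.0667P₀
State 1: P₂ = (λ₀λ₁)/(μ₁μ₂)P₀ = (8.0×4.0)/(7.5×9.2)P₀ = 0.4638P₀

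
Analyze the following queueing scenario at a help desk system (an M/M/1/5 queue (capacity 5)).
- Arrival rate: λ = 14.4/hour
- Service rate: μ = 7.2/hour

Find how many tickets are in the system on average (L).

ρ = λ/μ = 14.4/7.2 = 2.0000
P₀ = (1-ρ)/(1-ρ^(K+1)) = (1-2.0000)/(1-2.0000^6) = -1.0000/-63.0000 = 0.01587
P_K = P₀×ρ^K = 0.015873 × 2.0000^5 = 0.015873 × 32.0000 = 0.5079
L = ρ[1 - (K+1)ρ^K + Kρ^(K+1)] / [(1-ρ)(1-ρ^(K+1))]
L = 2.0000 × (1 - 6×32.0000 + 5×64.0000) / ((1 - 2.0000) × (1 - 64.0000)) = 4.0952 tickets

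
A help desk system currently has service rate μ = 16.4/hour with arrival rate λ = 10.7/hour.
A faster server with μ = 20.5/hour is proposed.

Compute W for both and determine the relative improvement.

System 1: ρ₁ = 10.7/16.4 = 0.6524, W₁ = 1/(16.4-10.7) = 0.17544
System 2: ρ₂ = 10.7/20.5 = 0.5220, W₂ = 1/(20.5-10.7) = 0.10204
Improvement: (W₁-W₂)/W₁ = (0.17544-0.10204)/0.17544 = 41.84%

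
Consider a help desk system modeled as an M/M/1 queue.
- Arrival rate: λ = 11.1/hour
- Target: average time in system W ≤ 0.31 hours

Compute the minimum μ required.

For M/M/1: W = 1/(μ-λ)
Need W ≤ 0.31, so 1/(μ-λ) ≤ 0.31
μ - λ ≥ 1/0.31 = 3.2258
μ ≥ 11.1 + 3.2258 = 14.3258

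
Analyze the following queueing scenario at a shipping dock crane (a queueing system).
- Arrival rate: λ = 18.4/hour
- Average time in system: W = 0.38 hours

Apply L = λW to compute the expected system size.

Little's Law: L = λW
L = 18.4 × 0.38 = 6.9920 containers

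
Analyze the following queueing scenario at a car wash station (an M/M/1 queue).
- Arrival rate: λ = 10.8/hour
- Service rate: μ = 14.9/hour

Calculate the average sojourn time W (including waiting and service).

First, compute utilization: ρ = λ/μ = 10.8/14.9 = 0.7248
For M/M/1: W = 1/(μ-λ)
W = 1/(14.9-10.8) = 1/4.10
W = 0.2439 hours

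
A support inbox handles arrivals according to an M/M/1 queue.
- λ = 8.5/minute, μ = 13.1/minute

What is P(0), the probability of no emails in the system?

ρ = λ/μ = 8.5/13.1 = 0.6489
P(0) = 1 - ρ = 1 - 0.6489 = 0.3511
The server is idle 35.11% of the time.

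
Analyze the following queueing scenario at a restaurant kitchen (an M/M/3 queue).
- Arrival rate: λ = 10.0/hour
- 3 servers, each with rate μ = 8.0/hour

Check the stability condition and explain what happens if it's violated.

Stability requires ρ = λ/(cμ) < 1
ρ = 10.0/(3 × 8.0) = 10.0/24.00 = 0.4167
Since 0.4167 < 1, the system is STABLE.
The servers are busy 41.67% of the time.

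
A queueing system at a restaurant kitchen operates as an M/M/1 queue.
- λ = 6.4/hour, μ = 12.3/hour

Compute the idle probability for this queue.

ρ = λ/μ = 6.4/12.3 = 0.5203
P(0) = 1 - ρ = 1 - 0.5203 = 0.4797
The server is idle 47.97% of the time.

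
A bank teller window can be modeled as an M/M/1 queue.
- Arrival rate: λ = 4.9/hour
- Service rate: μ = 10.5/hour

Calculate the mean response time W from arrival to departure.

First, compute utilization: ρ = λ/μ = 4.9/10.5 = 0.4667
For M/M/1: W = 1/(μ-λ)
W = 1/(10.5-4.9) = 1/5.60
W = 0.1786 hours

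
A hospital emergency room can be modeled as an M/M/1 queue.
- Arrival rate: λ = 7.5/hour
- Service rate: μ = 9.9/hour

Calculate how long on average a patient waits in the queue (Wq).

First, compute utilization: ρ = λ/μ = 7.5/9.9 = 0.7576
For M/M/1: Wq = λ/(μ(μ-λ))
Wq = 7.5/(9.9 × (9.9-7.5))
Wq = 7.5/(9.9 × 2.40)
Wq = 0.3157 hours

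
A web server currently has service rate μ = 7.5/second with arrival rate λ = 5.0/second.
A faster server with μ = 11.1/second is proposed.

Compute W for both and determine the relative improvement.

System 1: ρ₁ = 5.0/7.5 = 0.6667, W₁ = 1/(7.5-5.0) = 0.40000
System 2: ρ₂ = 5.0/11.1 = 0.4505, W₂ = 1/(11.1-5.0) = 0.16393
Improvement: (W₁-W₂)/W₁ = (0.40000-0.16393)/0.40000 = 59.02%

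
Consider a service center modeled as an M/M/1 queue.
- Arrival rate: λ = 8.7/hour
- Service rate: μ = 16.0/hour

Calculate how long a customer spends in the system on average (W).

First, compute utilization: ρ = λ/μ = 8.7/16.0 = 0.5437
For M/M/1: W = 1/(μ-λ)
W = 1/(16.0-8.7) = 1/7.30
W = 0.1370 hours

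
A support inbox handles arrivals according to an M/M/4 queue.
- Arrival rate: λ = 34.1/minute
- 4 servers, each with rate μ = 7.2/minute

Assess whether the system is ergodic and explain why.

Stability requires ρ = λ/(cμ) < 1
ρ = 34.1/(4 × 7.2) = 34.1/28.80 = 1.1840
Since 1.1840 ≥ 1, the system is UNSTABLE.
Need c > λ/μ = 34.1/7.2 = 4.74.
Minimum servers needed: c = 5.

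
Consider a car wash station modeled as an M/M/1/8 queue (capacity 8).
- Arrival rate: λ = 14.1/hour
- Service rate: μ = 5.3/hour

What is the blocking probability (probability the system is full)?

ρ = λ/μ = 14.1/5.3 = 2.66038
P₀ = (1-ρ)/(1-ρ^(K+1)) = (1-2.66038)/(1-2.66038^9) = -1.6604/-6674.6425 = 0.0002488
P_K = P₀×ρ^K = 0.00024876 × 2.66038^8 = 0.00024876 × 2509.2816 = 0.6242
Blocking probability = 62.42%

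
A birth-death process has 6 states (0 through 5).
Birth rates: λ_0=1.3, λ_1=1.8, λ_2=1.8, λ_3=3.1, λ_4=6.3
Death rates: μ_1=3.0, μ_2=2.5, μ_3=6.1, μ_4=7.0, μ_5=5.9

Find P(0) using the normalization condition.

Ratios P(n)/P(0) = (λ₀···λₙ₋₁)/(μ₁···μₙ):
P(1)/P(0) = (1.3)/(3.0) = 0.4333
P(2)/P(0) = (1.3×1.8)/(3.0×2.5) = 0.3120
P(3)/P(0) = (1.3×1.8×1.8)/(3.0×2.5×6.1) = 0.09207
P(4)/P(0) = (1.3×1.8×1.8×3.1)/(3.0×2.5×6.1×7.0) = 0.04077
P(5)/P(0) = (1.3×1.8×1.8×3.1×6.3)/(3.0×2.5×6.1×7.0×5.9) = 0.04354

Normalization: ∑ P(n) = 1
P(0) × (1.0000 + 0.4333 + 0.3120 + 0.09207 + 0.04077 + 0.04354) = 1
P(0) × 1.9217 = 1
P(0) = 1/1.9217 = 0.5204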